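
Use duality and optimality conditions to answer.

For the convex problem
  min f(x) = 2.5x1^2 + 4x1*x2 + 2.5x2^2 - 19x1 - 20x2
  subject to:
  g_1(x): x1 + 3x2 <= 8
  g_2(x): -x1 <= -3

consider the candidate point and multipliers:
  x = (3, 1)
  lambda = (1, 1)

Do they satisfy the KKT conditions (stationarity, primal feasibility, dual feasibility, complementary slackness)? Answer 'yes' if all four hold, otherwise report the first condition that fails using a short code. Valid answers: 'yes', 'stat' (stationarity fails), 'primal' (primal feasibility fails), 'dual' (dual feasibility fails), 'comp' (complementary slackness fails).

Gradient of f: grad f(x) = Q x + c = (0, -3)
Constraint values g_i(x) = a_i^T x - b_i:
  g_1((3, 1)) = -2
  g_2((3, 1)) = 0
Stationarity residual: grad f(x) + sum_i lambda_i a_i = (0, 0)
  -> stationarity OK
Primal feasibility (all g_i <= 0): OK
Dual feasibility (all lambda_i >= 0): OK
Complementary slackness (lambda_i * g_i(x) = 0 for all i): FAILS

Verdict: the first failing condition is complementary_slackness -> comp.

comp


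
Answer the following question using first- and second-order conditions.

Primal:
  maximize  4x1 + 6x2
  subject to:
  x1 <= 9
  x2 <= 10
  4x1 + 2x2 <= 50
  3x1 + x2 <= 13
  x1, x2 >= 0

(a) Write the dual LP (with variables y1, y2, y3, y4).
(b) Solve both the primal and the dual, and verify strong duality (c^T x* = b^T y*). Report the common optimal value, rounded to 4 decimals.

The standard primal-dual pair for 'max c^T x s.t. A x <= b, x >= 0' is:
  Dual:  min b^T y  s.t.  A^T y >= c,  y >= 0.

So the dual LP is:
  minimize  9y1 + 10y2 + 50y3 + 13y4
  subject to:
    y1 + 4y3 + 3y4 >= 4
    y2 + 2y3 + y4 >= 6
    y1, y2, y3, y4 >= 0

Solving the primal: x* = (1, 10).
  primal value c^T x* = 64.
Solving the dual: y* = (0, 4.6667, 0, 1.3333).
  dual value b^T y* = 64.
Strong duality: c^T x* = b^T y*. Confirmed.

64


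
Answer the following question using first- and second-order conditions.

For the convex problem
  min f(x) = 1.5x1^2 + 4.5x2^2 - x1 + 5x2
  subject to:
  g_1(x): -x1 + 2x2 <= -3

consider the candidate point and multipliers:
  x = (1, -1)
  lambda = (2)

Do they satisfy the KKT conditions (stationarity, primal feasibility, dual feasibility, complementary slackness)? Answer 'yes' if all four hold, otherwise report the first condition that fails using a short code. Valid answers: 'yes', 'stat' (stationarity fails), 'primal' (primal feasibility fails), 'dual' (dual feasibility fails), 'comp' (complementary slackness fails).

Gradient of f: grad f(x) = Q x + c = (2, -4)
Constraint values g_i(x) = a_i^T x - b_i:
  g_1((1, -1)) = 0
Stationarity residual: grad f(x) + sum_i lambda_i a_i = (0, 0)
  -> stationarity OK
Primal feasibility (all g_i <= 0): OK
Dual feasibility (all lambda_i >= 0): OK
Complementary slackness (lambda_i * g_i(x) = 0 for all i): OK

Verdict: yes, KKT holds.

yes


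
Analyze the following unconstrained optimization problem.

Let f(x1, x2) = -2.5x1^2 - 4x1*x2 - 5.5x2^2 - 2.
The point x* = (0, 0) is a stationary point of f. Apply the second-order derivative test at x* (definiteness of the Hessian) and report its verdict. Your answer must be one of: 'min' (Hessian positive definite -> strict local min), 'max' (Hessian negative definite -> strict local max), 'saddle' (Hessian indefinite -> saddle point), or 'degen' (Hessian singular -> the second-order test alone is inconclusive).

Compute the Hessian H = grad^2 f:
  H = [[-5, -4], [-4, -11]]
Verify stationarity: grad f(x*) = H x* + g = (0, 0).
Eigenvalues of H: -13, -3.
Both eigenvalues < 0, so H is negative definite -> x* is a strict local max.

max


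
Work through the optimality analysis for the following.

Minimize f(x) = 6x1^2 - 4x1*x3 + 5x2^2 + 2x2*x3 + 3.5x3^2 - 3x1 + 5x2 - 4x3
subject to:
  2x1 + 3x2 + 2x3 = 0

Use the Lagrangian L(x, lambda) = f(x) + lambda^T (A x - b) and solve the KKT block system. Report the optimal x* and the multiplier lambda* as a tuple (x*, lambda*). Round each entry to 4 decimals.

Form the Lagrangian:
  L(x, lambda) = (1/2) x^T Q x + c^T x + lambda^T (A x - b)
Stationarity (grad_x L = 0): Q x + c + A^T lambda = 0.
Primal feasibility: A x = b.

This gives the KKT block system:
  [ Q   A^T ] [ x     ]   [-c ]
  [ A    0  ] [ lambda ] = [ b ]

Solving the linear system:
  x*      = (0.4327, -0.8746, 0.8793)
  lambda* = (0.6625)
  f(x*)   = -4.594

x* = (0.4327, -0.8746, 0.8793), lambda* = (0.6625)


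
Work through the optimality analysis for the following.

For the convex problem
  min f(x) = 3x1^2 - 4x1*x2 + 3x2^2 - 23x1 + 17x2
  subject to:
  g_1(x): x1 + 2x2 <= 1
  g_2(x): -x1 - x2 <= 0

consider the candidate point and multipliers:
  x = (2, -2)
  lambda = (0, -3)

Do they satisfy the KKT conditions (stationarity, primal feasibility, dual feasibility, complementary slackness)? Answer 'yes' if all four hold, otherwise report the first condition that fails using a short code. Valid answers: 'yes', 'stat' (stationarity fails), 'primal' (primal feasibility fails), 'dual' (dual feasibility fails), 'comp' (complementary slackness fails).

Gradient of f: grad f(x) = Q x + c = (-3, -3)
Constraint values g_i(x) = a_i^T x - b_i:
  g_1((2, -2)) = -3
  g_2((2, -2)) = 0
Stationarity residual: grad f(x) + sum_i lambda_i a_i = (0, 0)
  -> stationarity OK
Primal feasibility (all g_i <= 0): OK
Dual feasibility (all lambda_i >= 0): FAILS
Complementary slackness (lambda_i * g_i(x) = 0 for all i): OK

Verdict: the first failing condition is dual_feasibility -> dual.

dual


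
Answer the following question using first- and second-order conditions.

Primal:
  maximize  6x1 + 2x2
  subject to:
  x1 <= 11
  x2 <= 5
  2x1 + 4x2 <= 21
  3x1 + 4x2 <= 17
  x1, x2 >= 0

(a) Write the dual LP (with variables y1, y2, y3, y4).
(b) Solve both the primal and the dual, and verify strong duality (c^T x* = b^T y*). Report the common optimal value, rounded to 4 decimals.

The standard primal-dual pair for 'max c^T x s.t. A x <= b, x >= 0' is:
  Dual:  min b^T y  s.t.  A^T y >= c,  y >= 0.

So the dual LP is:
  minimize  11y1 + 5y2 + 21y3 + 17y4
  subject to:
    y1 + 2y3 + 3y4 >= 6
    y2 + 4y3 + 4y4 >= 2
    y1, y2, y3, y4 >= 0

Solving the primal: x* = (5.6667, 0).
  primal value c^T x* = 34.
Solving the dual: y* = (0, 0, 0, 2).
  dual value b^T y* = 34.
Strong duality: c^T x* = b^T y*. Confirmed.

34


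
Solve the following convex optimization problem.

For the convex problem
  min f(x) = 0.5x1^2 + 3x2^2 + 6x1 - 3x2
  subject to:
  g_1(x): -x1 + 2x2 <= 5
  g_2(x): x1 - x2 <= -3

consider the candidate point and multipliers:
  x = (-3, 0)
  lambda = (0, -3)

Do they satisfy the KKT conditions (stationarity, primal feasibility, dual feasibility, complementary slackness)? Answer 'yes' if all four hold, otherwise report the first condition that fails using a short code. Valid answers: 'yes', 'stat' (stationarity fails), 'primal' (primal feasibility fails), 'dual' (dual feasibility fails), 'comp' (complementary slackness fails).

Gradient of f: grad f(x) = Q x + c = (3, -3)
Constraint values g_i(x) = a_i^T x - b_i:
  g_1((-3, 0)) = -2
  g_2((-3, 0)) = 0
Stationarity residual: grad f(x) + sum_i lambda_i a_i = (0, 0)
  -> stationarity OK
Primal feasibility (all g_i <= 0): OK
Dual feasibility (all lambda_i >= 0): FAILS
Complementary slackness (lambda_i * g_i(x) = 0 for all i): OK

Verdict: the first failing condition is dual_feasibility -> dual.

dual


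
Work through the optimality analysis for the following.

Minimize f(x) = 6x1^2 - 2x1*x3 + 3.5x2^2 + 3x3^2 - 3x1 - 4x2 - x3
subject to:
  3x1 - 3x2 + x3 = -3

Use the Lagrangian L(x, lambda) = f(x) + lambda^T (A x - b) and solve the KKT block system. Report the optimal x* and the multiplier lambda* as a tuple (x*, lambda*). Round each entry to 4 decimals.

Form the Lagrangian:
  L(x, lambda) = (1/2) x^T Q x + c^T x + lambda^T (A x - b)
Stationarity (grad_x L = 0): Q x + c + A^T lambda = 0.
Primal feasibility: A x = b.

This gives the KKT block system:
  [ Q   A^T ] [ x     ]   [-c ]
  [ A    0  ] [ lambda ] = [ b ]

Solving the linear system:
  x*      = (0, 1, 0)
  lambda* = (1)
  f(x*)   = -0.5

x* = (0, 1, 0), lambda* = (1)


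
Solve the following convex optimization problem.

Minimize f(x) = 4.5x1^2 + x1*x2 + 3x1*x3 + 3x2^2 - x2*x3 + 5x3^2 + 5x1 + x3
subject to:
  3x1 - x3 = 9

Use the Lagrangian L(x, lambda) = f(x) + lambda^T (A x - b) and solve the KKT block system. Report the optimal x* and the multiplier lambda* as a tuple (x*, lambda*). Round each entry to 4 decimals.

Form the Lagrangian:
  L(x, lambda) = (1/2) x^T Q x + c^T x + lambda^T (A x - b)
Stationarity (grad_x L = 0): Q x + c + A^T lambda = 0.
Primal feasibility: A x = b.

This gives the KKT block system:
  [ Q   A^T ] [ x     ]   [-c ]
  [ A    0  ] [ lambda ] = [ b ]

Solving the linear system:
  x*      = (2.4585, -0.6805, -1.6246)
  lambda* = (-7.1905)
  f(x*)   = 37.6913

x* = (2.4585, -0.6805, -1.6246), lambda* = (-7.1905)


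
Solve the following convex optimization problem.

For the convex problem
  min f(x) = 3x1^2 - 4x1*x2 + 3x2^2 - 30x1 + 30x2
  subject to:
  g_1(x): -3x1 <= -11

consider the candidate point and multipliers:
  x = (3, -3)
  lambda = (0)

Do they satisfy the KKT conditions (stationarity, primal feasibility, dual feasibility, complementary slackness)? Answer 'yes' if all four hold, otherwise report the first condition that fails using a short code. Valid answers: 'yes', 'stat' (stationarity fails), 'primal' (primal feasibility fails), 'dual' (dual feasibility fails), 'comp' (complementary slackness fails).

Gradient of f: grad f(x) = Q x + c = (0, 0)
Constraint values g_i(x) = a_i^T x - b_i:
  g_1((3, -3)) = 2
Stationarity residual: grad f(x) + sum_i lambda_i a_i = (0, 0)
  -> stationarity OK
Primal feasibility (all g_i <= 0): FAILS
Dual feasibility (all lambda_i >= 0): OK
Complementary slackness (lambda_i * g_i(x) = 0 for all i): OK

Verdict: the first failing condition is primal_feasibility -> primal.

primal


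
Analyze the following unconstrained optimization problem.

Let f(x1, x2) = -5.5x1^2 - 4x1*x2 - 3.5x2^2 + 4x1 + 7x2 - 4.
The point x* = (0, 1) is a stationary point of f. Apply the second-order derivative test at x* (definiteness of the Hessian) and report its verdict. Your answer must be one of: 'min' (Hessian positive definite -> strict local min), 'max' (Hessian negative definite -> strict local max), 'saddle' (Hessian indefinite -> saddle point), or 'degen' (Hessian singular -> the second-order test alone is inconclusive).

Compute the Hessian H = grad^2 f:
  H = [[-11, -4], [-4, -7]]
Verify stationarity: grad f(x*) = H x* + g = (0, 0).
Eigenvalues of H: -13.4721, -4.5279.
Both eigenvalues < 0, so H is negative definite -> x* is a strict local max.

max


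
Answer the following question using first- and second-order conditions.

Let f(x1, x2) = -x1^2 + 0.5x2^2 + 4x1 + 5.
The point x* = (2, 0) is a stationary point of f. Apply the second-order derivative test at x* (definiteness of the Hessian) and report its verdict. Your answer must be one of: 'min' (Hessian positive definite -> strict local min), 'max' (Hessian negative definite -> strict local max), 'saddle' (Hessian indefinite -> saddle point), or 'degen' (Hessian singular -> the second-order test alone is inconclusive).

Compute the Hessian H = grad^2 f:
  H = [[-2, 0], [0, 1]]
Verify stationarity: grad f(x*) = H x* + g = (0, 0).
Eigenvalues of H: -2, 1.
Eigenvalues have mixed signs, so H is indefinite -> x* is a saddle point.

saddle


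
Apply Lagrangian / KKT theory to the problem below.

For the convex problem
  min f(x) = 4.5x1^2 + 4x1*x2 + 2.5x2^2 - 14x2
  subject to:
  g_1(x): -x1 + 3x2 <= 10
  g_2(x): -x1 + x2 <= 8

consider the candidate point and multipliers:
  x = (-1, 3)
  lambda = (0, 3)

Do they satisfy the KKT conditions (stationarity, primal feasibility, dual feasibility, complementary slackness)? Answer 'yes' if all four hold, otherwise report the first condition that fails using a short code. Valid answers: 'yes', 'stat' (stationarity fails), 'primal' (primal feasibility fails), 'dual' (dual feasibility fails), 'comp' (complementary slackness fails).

Gradient of f: grad f(x) = Q x + c = (3, -3)
Constraint values g_i(x) = a_i^T x - b_i:
  g_1((-1, 3)) = 0
  g_2((-1, 3)) = -4
Stationarity residual: grad f(x) + sum_i lambda_i a_i = (0, 0)
  -> stationarity OK
Primal feasibility (all g_i <= 0): OK
Dual feasibility (all lambda_i >= 0): OK
Complementary slackness (lambda_i * g_i(x) = 0 for all i): FAILS

Verdict: the first failing condition is complementary_slackness -> comp.

comp


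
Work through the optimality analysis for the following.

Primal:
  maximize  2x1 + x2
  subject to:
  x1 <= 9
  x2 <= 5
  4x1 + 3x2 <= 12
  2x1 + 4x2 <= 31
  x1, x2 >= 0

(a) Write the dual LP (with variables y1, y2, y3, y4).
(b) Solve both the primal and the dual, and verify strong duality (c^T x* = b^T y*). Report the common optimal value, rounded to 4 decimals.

The standard primal-dual pair for 'max c^T x s.t. A x <= b, x >= 0' is:
  Dual:  min b^T y  s.t.  A^T y >= c,  y >= 0.

So the dual LP is:
  minimize  9y1 + 5y2 + 12y3 + 31y4
  subject to:
    y1 + 4y3 + 2y4 >= 2
    y2 + 3y3 + 4y4 >= 1
    y1, y2, y3, y4 >= 0

Solving the primal: x* = (3, 0).
  primal value c^T x* = 6.
Solving the dual: y* = (0, 0, 0.5, 0).
  dual value b^T y* = 6.
Strong duality: c^T x* = b^T y*. Confirmed.

6


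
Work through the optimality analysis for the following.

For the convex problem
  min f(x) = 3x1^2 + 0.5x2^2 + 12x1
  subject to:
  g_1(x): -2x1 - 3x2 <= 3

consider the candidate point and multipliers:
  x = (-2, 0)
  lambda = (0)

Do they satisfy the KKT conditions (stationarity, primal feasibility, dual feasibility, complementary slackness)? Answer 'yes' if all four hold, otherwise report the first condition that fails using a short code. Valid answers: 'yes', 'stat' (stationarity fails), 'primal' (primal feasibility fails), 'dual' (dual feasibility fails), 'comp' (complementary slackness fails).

Gradient of f: grad f(x) = Q x + c = (0, 0)
Constraint values g_i(x) = a_i^T x - b_i:
  g_1((-2, 0)) = 1
Stationarity residual: grad f(x) + sum_i lambda_i a_i = (0, 0)
  -> stationarity OK
Primal feasibility (all g_i <= 0): FAILS
Dual feasibility (all lambda_i >= 0): OK
Complementary slackness (lambda_i * g_i(x) = 0 for all i): OK

Verdict: the first failing condition is primal_feasibility -> primal.

primal


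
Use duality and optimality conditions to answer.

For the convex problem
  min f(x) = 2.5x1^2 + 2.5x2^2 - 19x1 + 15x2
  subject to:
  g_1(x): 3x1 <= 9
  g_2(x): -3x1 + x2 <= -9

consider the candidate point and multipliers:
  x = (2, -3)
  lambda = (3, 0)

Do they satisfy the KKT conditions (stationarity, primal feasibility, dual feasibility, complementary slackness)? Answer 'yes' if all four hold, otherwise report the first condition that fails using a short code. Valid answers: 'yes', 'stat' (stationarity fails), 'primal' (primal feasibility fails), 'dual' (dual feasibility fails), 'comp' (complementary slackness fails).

Gradient of f: grad f(x) = Q x + c = (-9, 0)
Constraint values g_i(x) = a_i^T x - b_i:
  g_1((2, -3)) = -3
  g_2((2, -3)) = 0
Stationarity residual: grad f(x) + sum_i lambda_i a_i = (0, 0)
  -> stationarity OK
Primal feasibility (all g_i <= 0): OK
Dual feasibility (all lambda_i >= 0): OK
Complementary slackness (lambda_i * g_i(x) = 0 for all i): FAILS

Verdict: the first failing condition is complementary_slackness -> comp.

comp


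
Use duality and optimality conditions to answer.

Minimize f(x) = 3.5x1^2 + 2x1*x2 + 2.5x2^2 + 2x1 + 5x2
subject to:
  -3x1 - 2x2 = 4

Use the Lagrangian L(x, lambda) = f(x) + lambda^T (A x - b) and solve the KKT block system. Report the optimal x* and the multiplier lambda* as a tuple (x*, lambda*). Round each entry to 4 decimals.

Form the Lagrangian:
  L(x, lambda) = (1/2) x^T Q x + c^T x + lambda^T (A x - b)
Stationarity (grad_x L = 0): Q x + c + A^T lambda = 0.
Primal feasibility: A x = b.

This gives the KKT block system:
  [ Q   A^T ] [ x     ]   [-c ]
  [ A    0  ] [ lambda ] = [ b ]

Solving the linear system:
  x*      = (-0.449, -1.3265)
  lambda* = (-1.2653)
  f(x*)   = -1.2347

x* = (-0.449, -1.3265), lambda* = (-1.2653)


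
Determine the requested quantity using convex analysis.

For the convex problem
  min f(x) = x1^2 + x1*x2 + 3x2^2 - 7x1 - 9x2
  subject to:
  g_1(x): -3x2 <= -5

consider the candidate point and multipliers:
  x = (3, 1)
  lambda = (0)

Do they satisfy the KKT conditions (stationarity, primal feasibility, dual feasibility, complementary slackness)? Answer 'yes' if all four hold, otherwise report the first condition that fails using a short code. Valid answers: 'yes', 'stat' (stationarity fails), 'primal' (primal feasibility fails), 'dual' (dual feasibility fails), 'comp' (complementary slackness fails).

Gradient of f: grad f(x) = Q x + c = (0, 0)
Constraint values g_i(x) = a_i^T x - b_i:
  g_1((3, 1)) = 2
Stationarity residual: grad f(x) + sum_i lambda_i a_i = (0, 0)
  -> stationarity OK
Primal feasibility (all g_i <= 0): FAILS
Dual feasibility (all lambda_i >= 0): OK
Complementary slackness (lambda_i * g_i(x) = 0 for all i): OK

Verdict: the first failing condition is primal_feasibility -> primal.

primal


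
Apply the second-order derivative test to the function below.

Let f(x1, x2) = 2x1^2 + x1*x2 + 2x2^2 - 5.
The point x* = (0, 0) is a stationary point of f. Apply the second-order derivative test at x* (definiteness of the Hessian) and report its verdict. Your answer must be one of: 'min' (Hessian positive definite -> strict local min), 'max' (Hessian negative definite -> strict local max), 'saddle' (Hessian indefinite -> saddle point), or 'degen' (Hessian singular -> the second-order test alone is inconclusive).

Compute the Hessian H = grad^2 f:
  H = [[4, 1], [1, 4]]
Verify stationarity: grad f(x*) = H x* + g = (0, 0).
Eigenvalues of H: 3, 5.
Both eigenvalues > 0, so H is positive definite -> x* is a strict local min.

min


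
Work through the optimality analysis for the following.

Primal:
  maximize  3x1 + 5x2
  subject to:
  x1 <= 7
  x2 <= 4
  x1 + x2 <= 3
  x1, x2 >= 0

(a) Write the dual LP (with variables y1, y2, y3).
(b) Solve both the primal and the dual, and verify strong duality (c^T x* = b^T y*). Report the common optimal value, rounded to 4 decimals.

The standard primal-dual pair for 'max c^T x s.t. A x <= b, x >= 0' is:
  Dual:  min b^T y  s.t.  A^T y >= c,  y >= 0.

So the dual LP is:
  minimize  7y1 + 4y2 + 3y3
  subject to:
    y1 + y3 >= 3
    y2 + y3 >= 5
    y1, y2, y3 >= 0

Solving the primal: x* = (0, 3).
  primal value c^T x* = 15.
Solving the dual: y* = (0, 0, 5).
  dual value b^T y* = 15.
Strong duality: c^T x* = b^T y*. Confirmed.

15


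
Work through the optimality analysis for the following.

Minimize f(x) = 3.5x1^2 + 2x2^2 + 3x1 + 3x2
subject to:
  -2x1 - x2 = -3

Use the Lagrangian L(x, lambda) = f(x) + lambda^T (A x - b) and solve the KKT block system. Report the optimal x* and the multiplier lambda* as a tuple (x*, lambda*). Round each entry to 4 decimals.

Form the Lagrangian:
  L(x, lambda) = (1/2) x^T Q x + c^T x + lambda^T (A x - b)
Stationarity (grad_x L = 0): Q x + c + A^T lambda = 0.
Primal feasibility: A x = b.

This gives the KKT block system:
  [ Q   A^T ] [ x     ]   [-c ]
  [ A    0  ] [ lambda ] = [ b ]

Solving the linear system:
  x*      = (1.1739, 0.6522)
  lambda* = (5.6087)
  f(x*)   = 11.1522

x* = (1.1739, 0.6522), lambda* = (5.6087)


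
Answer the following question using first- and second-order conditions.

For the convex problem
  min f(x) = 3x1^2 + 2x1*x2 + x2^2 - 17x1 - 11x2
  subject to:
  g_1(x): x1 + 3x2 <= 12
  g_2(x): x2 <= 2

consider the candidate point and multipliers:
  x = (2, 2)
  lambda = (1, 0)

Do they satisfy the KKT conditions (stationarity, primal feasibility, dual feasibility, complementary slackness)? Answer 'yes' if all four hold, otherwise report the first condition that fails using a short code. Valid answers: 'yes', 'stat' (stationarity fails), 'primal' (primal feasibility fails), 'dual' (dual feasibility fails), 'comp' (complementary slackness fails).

Gradient of f: grad f(x) = Q x + c = (-1, -3)
Constraint values g_i(x) = a_i^T x - b_i:
  g_1((2, 2)) = -4
  g_2((2, 2)) = 0
Stationarity residual: grad f(x) + sum_i lambda_i a_i = (0, 0)
  -> stationarity OK
Primal feasibility (all g_i <= 0): OK
Dual feasibility (all lambda_i >= 0): OK
Complementary slackness (lambda_i * g_i(x) = 0 for all i): FAILS

Verdict: the first failing condition is complementary_slackness -> comp.

comp


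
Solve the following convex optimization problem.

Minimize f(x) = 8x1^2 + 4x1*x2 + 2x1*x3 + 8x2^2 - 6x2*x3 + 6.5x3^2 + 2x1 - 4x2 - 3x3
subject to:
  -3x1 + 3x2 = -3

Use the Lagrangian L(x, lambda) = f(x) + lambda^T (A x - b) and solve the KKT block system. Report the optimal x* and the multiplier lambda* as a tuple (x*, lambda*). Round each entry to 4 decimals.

Form the Lagrangian:
  L(x, lambda) = (1/2) x^T Q x + c^T x + lambda^T (A x - b)
Stationarity (grad_x L = 0): Q x + c + A^T lambda = 0.
Primal feasibility: A x = b.

This gives the KKT block system:
  [ Q   A^T ] [ x     ]   [-c ]
  [ A    0  ] [ lambda ] = [ b ]

Solving the linear system:
  x*      = (0.5437, -0.4563, -0.0635)
  lambda* = (2.9153)
  f(x*)   = 5.9246

x* = (0.5437, -0.4563, -0.0635), lambda* = (2.9153)


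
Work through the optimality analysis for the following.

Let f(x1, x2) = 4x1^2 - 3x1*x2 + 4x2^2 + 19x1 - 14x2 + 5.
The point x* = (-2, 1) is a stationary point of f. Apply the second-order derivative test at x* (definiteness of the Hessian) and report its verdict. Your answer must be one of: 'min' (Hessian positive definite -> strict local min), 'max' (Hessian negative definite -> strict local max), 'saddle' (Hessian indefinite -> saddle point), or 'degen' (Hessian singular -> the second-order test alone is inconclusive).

Compute the Hessian H = grad^2 f:
  H = [[8, -3], [-3, 8]]
Verify stationarity: grad f(x*) = H x* + g = (0, 0).
Eigenvalues of H: 5, 11.
Both eigenvalues > 0, so H is positive definite -> x* is a strict local min.

min


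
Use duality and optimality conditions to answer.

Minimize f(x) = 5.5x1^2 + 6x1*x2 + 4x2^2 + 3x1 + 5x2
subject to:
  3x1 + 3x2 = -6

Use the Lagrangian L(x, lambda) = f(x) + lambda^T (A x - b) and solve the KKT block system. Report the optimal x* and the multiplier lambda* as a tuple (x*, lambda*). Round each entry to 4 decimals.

Form the Lagrangian:
  L(x, lambda) = (1/2) x^T Q x + c^T x + lambda^T (A x - b)
Stationarity (grad_x L = 0): Q x + c + A^T lambda = 0.
Primal feasibility: A x = b.

This gives the KKT block system:
  [ Q   A^T ] [ x     ]   [-c ]
  [ A    0  ] [ lambda ] = [ b ]

Solving the linear system:
  x*      = (-0.2857, -1.7143)
  lambda* = (3.4762)
  f(x*)   = 5.7143

x* = (-0.2857, -1.7143), lambda* = (3.4762)


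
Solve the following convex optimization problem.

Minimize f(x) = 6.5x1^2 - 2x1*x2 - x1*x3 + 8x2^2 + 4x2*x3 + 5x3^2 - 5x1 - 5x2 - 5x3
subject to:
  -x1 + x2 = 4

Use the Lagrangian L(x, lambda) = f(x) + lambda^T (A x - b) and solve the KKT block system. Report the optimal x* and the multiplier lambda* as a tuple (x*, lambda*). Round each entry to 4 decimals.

Form the Lagrangian:
  L(x, lambda) = (1/2) x^T Q x + c^T x + lambda^T (A x - b)
Stationarity (grad_x L = 0): Q x + c + A^T lambda = 0.
Primal feasibility: A x = b.

This gives the KKT block system:
  [ Q   A^T ] [ x     ]   [-c ]
  [ A    0  ] [ lambda ] = [ b ]

Solving the linear system:
  x*      = (-1.7718, 2.2282, -0.5685)
  lambda* = (-31.9212)
  f(x*)   = 64.1224

x* = (-1.7718, 2.2282, -0.5685), lambda* = (-31.9212)


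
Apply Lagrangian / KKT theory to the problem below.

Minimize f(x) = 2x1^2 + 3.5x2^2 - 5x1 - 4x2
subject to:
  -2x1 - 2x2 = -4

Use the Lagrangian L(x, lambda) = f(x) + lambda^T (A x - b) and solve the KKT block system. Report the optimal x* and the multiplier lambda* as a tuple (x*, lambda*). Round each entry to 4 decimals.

Form the Lagrangian:
  L(x, lambda) = (1/2) x^T Q x + c^T x + lambda^T (A x - b)
Stationarity (grad_x L = 0): Q x + c + A^T lambda = 0.
Primal feasibility: A x = b.

This gives the KKT block system:
  [ Q   A^T ] [ x     ]   [-c ]
  [ A    0  ] [ lambda ] = [ b ]

Solving the linear system:
  x*      = (1.3636, 0.6364)
  lambda* = (0.2273)
  f(x*)   = -4.2273

x* = (1.3636, 0.6364), lambda* = (0.2273)


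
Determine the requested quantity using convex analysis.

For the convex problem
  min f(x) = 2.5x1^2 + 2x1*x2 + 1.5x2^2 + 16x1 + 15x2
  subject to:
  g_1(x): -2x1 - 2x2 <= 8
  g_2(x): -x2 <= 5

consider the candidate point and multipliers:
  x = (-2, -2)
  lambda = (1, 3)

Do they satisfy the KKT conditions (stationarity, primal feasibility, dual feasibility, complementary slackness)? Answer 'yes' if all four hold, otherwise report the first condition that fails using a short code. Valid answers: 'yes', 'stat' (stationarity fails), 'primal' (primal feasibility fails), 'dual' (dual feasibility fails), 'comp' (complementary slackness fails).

Gradient of f: grad f(x) = Q x + c = (2, 5)
Constraint values g_i(x) = a_i^T x - b_i:
  g_1((-2, -2)) = 0
  g_2((-2, -2)) = -3
Stationarity residual: grad f(x) + sum_i lambda_i a_i = (0, 0)
  -> stationarity OK
Primal feasibility (all g_i <= 0): OK
Dual feasibility (all lambda_i >= 0): OK
Complementary slackness (lambda_i * g_i(x) = 0 for all i): FAILS

Verdict: the first failing condition is complementary_slackness -> comp.

comp


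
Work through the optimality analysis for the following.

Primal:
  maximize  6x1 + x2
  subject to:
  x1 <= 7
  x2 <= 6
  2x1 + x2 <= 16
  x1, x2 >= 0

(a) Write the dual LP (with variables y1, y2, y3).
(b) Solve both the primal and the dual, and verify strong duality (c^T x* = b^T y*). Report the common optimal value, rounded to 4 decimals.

The standard primal-dual pair for 'max c^T x s.t. A x <= b, x >= 0' is:
  Dual:  min b^T y  s.t.  A^T y >= c,  y >= 0.

So the dual LP is:
  minimize  7y1 + 6y2 + 16y3
  subject to:
    y1 + 2y3 >= 6
    y2 + y3 >= 1
    y1, y2, y3 >= 0

Solving the primal: x* = (7, 2).
  primal value c^T x* = 44.
Solving the dual: y* = (4, 0, 1).
  dual value b^T y* = 44.
Strong duality: c^T x* = b^T y*. Confirmed.

44


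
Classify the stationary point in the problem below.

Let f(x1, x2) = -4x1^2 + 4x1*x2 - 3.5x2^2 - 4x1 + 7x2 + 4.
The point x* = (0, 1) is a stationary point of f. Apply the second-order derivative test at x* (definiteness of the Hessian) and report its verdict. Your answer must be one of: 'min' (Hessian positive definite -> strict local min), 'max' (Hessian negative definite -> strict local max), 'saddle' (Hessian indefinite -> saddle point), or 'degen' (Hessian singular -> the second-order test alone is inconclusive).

Compute the Hessian H = grad^2 f:
  H = [[-8, 4], [4, -7]]
Verify stationarity: grad f(x*) = H x* + g = (0, 0).
Eigenvalues of H: -11.5311, -3.4689.
Both eigenvalues < 0, so H is negative definite -> x* is a strict local max.

max


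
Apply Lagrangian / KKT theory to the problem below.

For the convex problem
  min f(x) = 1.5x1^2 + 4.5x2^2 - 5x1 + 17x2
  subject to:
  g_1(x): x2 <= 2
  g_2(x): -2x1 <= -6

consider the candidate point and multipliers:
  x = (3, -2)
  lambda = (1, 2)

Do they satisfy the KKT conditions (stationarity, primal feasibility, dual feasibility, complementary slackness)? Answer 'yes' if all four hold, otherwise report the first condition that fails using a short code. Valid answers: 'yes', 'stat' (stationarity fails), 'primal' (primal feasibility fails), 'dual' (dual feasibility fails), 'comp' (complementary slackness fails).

Gradient of f: grad f(x) = Q x + c = (4, -1)
Constraint values g_i(x) = a_i^T x - b_i:
  g_1((3, -2)) = -4
  g_2((3, -2)) = 0
Stationarity residual: grad f(x) + sum_i lambda_i a_i = (0, 0)
  -> stationarity OK
Primal feasibility (all g_i <= 0): OK
Dual feasibility (all lambda_i >= 0): OK
Complementary slackness (lambda_i * g_i(x) = 0 for all i): FAILS

Verdict: the first failing condition is complementary_slackness -> comp.

comp


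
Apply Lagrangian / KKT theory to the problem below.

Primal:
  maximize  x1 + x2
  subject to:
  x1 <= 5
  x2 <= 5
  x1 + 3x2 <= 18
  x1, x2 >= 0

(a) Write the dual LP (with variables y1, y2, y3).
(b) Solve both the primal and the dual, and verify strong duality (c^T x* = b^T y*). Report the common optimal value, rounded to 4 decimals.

The standard primal-dual pair for 'max c^T x s.t. A x <= b, x >= 0' is:
  Dual:  min b^T y  s.t.  A^T y >= c,  y >= 0.

So the dual LP is:
  minimize  5y1 + 5y2 + 18y3
  subject to:
    y1 + y3 >= 1
    y2 + 3y3 >= 1
    y1, y2, y3 >= 0

Solving the primal: x* = (5, 4.3333).
  primal value c^T x* = 9.3333.
Solving the dual: y* = (0.6667, 0, 0.3333).
  dual value b^T y* = 9.3333.
Strong duality: c^T x* = b^T y*. Confirmed.

9.3333


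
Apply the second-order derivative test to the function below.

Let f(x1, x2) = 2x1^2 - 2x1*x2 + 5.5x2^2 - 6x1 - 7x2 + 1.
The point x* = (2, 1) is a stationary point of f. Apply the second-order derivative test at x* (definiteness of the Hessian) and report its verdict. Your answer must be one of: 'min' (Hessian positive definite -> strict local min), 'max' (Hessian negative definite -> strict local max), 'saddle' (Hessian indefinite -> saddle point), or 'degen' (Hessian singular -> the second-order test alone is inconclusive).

Compute the Hessian H = grad^2 f:
  H = [[4, -2], [-2, 11]]
Verify stationarity: grad f(x*) = H x* + g = (0, 0).
Eigenvalues of H: 3.4689, 11.5311.
Both eigenvalues > 0, so H is positive definite -> x* is a strict local min.

min


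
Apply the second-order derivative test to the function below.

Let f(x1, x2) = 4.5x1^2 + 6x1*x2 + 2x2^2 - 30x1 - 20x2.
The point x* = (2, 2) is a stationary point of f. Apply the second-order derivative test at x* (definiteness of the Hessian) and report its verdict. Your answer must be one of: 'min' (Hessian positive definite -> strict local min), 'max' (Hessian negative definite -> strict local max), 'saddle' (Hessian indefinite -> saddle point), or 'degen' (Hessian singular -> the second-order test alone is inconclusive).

Compute the Hessian H = grad^2 f:
  H = [[9, 6], [6, 4]]
Verify stationarity: grad f(x*) = H x* + g = (0, 0).
Eigenvalues of H: 0, 13.
H has a zero eigenvalue (singular; positive semidefinite but not definite), so H is neither positive definite, negative definite, nor indefinite. The second-order test alone is inconclusive -> degen.
(Indeed, f is constant along the null direction of H through x*, so x* is not a strict local extremum.)

degen


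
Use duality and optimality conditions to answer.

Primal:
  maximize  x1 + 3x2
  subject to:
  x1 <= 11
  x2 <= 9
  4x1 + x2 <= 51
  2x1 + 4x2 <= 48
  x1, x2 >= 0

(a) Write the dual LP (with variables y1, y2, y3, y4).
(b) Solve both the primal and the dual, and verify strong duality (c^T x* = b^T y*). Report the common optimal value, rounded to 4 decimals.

The standard primal-dual pair for 'max c^T x s.t. A x <= b, x >= 0' is:
  Dual:  min b^T y  s.t.  A^T y >= c,  y >= 0.

So the dual LP is:
  minimize  11y1 + 9y2 + 51y3 + 48y4
  subject to:
    y1 + 4y3 + 2y4 >= 1
    y2 + y3 + 4y4 >= 3
    y1, y2, y3, y4 >= 0

Solving the primal: x* = (6, 9).
  primal value c^T x* = 33.
Solving the dual: y* = (0, 1, 0, 0.5).
  dual value b^T y* = 33.
Strong duality: c^T x* = b^T y*. Confirmed.

33


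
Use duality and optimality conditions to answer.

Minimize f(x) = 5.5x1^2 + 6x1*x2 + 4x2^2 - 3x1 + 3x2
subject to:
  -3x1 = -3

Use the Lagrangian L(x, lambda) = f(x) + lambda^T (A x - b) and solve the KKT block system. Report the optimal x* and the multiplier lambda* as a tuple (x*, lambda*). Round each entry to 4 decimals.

Form the Lagrangian:
  L(x, lambda) = (1/2) x^T Q x + c^T x + lambda^T (A x - b)
Stationarity (grad_x L = 0): Q x + c + A^T lambda = 0.
Primal feasibility: A x = b.

This gives the KKT block system:
  [ Q   A^T ] [ x     ]   [-c ]
  [ A    0  ] [ lambda ] = [ b ]

Solving the linear system:
  x*      = (1, -1.125)
  lambda* = (0.4167)
  f(x*)   = -2.5625

x* = (1, -1.125), lambda* = (0.4167)


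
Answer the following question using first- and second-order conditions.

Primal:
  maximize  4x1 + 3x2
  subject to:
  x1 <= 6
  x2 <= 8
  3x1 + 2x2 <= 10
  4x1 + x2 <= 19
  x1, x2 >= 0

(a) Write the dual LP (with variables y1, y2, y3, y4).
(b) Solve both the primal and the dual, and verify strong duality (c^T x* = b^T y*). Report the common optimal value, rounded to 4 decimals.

The standard primal-dual pair for 'max c^T x s.t. A x <= b, x >= 0' is:
  Dual:  min b^T y  s.t.  A^T y >= c,  y >= 0.

So the dual LP is:
  minimize  6y1 + 8y2 + 10y3 + 19y4
  subject to:
    y1 + 3y3 + 4y4 >= 4
    y2 + 2y3 + y4 >= 3
    y1, y2, y3, y4 >= 0

Solving the primal: x* = (0, 5).
  primal value c^T x* = 15.
Solving the dual: y* = (0, 0, 1.5, 0).
  dual value b^T y* = 15.
Strong duality: c^T x* = b^T y*. Confirmed.

15


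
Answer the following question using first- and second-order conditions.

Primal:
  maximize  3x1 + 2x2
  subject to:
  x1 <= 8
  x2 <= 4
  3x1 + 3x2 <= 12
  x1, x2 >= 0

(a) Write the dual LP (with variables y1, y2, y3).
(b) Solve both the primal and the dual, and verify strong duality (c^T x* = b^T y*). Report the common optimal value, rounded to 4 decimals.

The standard primal-dual pair for 'max c^T x s.t. A x <= b, x >= 0' is:
  Dual:  min b^T y  s.t.  A^T y >= c,  y >= 0.

So the dual LP is:
  minimize  8y1 + 4y2 + 12y3
  subject to:
    y1 + 3y3 >= 3
    y2 + 3y3 >= 2
    y1, y2, y3 >= 0

Solving the primal: x* = (4, 0).
  primal value c^T x* = 12.
Solving the dual: y* = (0, 0, 1).
  dual value b^T y* = 12.
Strong duality: c^T x* = b^T y*. Confirmed.

12


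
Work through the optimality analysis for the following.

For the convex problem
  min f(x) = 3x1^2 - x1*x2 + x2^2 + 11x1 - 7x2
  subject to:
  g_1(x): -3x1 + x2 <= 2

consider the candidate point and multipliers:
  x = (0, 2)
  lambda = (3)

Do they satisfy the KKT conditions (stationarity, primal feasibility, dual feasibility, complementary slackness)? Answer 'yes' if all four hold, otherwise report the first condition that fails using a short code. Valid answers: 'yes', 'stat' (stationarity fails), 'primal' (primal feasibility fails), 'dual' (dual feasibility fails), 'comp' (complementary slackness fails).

Gradient of f: grad f(x) = Q x + c = (9, -3)
Constraint values g_i(x) = a_i^T x - b_i:
  g_1((0, 2)) = 0
Stationarity residual: grad f(x) + sum_i lambda_i a_i = (0, 0)
  -> stationarity OK
Primal feasibility (all g_i <= 0): OK
Dual feasibility (all lambda_i >= 0): OK
Complementary slackness (lambda_i * g_i(x) = 0 for all i): OK

Verdict: yes, KKT holds.

yes


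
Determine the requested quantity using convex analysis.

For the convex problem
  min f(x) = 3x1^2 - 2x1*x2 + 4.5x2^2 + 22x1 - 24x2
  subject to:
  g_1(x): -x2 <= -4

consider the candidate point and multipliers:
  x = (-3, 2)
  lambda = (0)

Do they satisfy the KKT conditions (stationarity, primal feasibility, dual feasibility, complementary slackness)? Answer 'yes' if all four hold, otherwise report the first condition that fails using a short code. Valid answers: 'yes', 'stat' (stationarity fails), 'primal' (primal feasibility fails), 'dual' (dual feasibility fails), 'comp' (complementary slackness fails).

Gradient of f: grad f(x) = Q x + c = (0, 0)
Constraint values g_i(x) = a_i^T x - b_i:
  g_1((-3, 2)) = 2
Stationarity residual: grad f(x) + sum_i lambda_i a_i = (0, 0)
  -> stationarity OK
Primal feasibility (all g_i <= 0): FAILS
Dual feasibility (all lambda_i >= 0): OK
Complementary slackness (lambda_i * g_i(x) = 0 for all i): OK

Verdict: the first failing condition is primal_feasibility -> primal.

primal


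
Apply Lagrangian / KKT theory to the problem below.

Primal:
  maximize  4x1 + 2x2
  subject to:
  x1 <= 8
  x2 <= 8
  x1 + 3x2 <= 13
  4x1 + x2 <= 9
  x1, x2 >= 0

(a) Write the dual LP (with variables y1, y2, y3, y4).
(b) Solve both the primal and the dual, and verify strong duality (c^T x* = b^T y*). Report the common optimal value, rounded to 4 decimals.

The standard primal-dual pair for 'max c^T x s.t. A x <= b, x >= 0' is:
  Dual:  min b^T y  s.t.  A^T y >= c,  y >= 0.

So the dual LP is:
  minimize  8y1 + 8y2 + 13y3 + 9y4
  subject to:
    y1 + y3 + 4y4 >= 4
    y2 + 3y3 + y4 >= 2
    y1, y2, y3, y4 >= 0

Solving the primal: x* = (1.2727, 3.9091).
  primal value c^T x* = 12.9091.
Solving the dual: y* = (0, 0, 0.3636, 0.9091).
  dual value b^T y* = 12.9091.
Strong duality: c^T x* = b^T y*. Confirmed.

12.9091


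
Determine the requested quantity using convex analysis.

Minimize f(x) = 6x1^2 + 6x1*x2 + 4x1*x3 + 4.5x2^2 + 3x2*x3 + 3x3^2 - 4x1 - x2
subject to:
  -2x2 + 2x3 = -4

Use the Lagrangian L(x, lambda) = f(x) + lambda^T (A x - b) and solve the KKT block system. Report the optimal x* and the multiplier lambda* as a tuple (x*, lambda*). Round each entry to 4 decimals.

Form the Lagrangian:
  L(x, lambda) = (1/2) x^T Q x + c^T x + lambda^T (A x - b)
Stationarity (grad_x L = 0): Q x + c + A^T lambda = 0.
Primal feasibility: A x = b.

This gives the KKT block system:
  [ Q   A^T ] [ x     ]   [-c ]
  [ A    0  ] [ lambda ] = [ b ]

Solving the linear system:
  x*      = (0.4079, 0.7105, -1.2895)
  lambda* = (1.9868)
  f(x*)   = 2.8026

x* = (0.4079, 0.7105, -1.2895), lambda* = (1.9868)


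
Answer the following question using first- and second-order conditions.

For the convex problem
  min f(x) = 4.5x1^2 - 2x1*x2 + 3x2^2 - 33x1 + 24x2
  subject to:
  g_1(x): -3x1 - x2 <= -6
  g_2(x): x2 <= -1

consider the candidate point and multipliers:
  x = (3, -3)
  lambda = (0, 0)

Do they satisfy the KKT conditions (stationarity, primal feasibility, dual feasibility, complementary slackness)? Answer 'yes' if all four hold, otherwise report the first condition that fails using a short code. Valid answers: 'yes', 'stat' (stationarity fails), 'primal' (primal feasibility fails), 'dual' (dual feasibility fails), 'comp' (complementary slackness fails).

Gradient of f: grad f(x) = Q x + c = (0, 0)
Constraint values g_i(x) = a_i^T x - b_i:
  g_1((3, -3)) = 0
  g_2((3, -3)) = -2
Stationarity residual: grad f(x) + sum_i lambda_i a_i = (0, 0)
  -> stationarity OK
Primal feasibility (all g_i <= 0): OK
Dual feasibility (all lambda_i >= 0): OK
Complementary slackness (lambda_i * g_i(x) = 0 for all i): OK

Verdict: yes, KKT holds.

yes


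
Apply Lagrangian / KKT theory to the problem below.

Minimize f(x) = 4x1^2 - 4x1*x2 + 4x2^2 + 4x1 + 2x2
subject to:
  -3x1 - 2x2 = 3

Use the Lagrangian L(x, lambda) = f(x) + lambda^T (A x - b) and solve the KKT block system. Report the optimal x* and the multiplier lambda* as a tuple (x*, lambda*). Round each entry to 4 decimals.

Form the Lagrangian:
  L(x, lambda) = (1/2) x^T Q x + c^T x + lambda^T (A x - b)
Stationarity (grad_x L = 0): Q x + c + A^T lambda = 0.
Primal feasibility: A x = b.

This gives the KKT block system:
  [ Q   A^T ] [ x     ]   [-c ]
  [ A    0  ] [ lambda ] = [ b ]

Solving the linear system:
  x*      = (-0.6579, -0.5132)
  lambda* = (0.2632)
  f(x*)   = -2.2237

x* = (-0.6579, -0.5132), lambda* = (0.2632)


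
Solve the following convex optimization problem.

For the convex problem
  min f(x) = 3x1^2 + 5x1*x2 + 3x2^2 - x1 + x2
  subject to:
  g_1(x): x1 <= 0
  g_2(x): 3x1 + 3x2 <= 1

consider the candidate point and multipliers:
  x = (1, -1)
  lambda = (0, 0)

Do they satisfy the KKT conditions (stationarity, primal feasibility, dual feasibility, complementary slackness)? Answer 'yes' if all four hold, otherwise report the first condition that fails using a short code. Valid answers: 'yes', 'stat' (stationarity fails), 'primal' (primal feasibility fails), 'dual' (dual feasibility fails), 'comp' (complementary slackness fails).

Gradient of f: grad f(x) = Q x + c = (0, 0)
Constraint values g_i(x) = a_i^T x - b_i:
  g_1((1, -1)) = 1
  g_2((1, -1)) = -1
Stationarity residual: grad f(x) + sum_i lambda_i a_i = (0, 0)
  -> stationarity OK
Primal feasibility (all g_i <= 0): FAILS
Dual feasibility (all lambda_i >= 0): OK
Complementary slackness (lambda_i * g_i(x) = 0 for all i): OK

Verdict: the first failing condition is primal_feasibility -> primal.

primal


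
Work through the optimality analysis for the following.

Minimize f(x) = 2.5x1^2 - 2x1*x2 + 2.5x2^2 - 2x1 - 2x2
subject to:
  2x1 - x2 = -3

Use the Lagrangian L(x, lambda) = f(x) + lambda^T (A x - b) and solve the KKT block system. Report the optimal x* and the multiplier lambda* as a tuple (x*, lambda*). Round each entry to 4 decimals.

Form the Lagrangian:
  L(x, lambda) = (1/2) x^T Q x + c^T x + lambda^T (A x - b)
Stationarity (grad_x L = 0): Q x + c + A^T lambda = 0.
Primal feasibility: A x = b.

This gives the KKT block system:
  [ Q   A^T ] [ x     ]   [-c ]
  [ A    0  ] [ lambda ] = [ b ]

Solving the linear system:
  x*      = (-1.0588, 0.8824)
  lambda* = (4.5294)
  f(x*)   = 6.9706

x* = (-1.0588, 0.8824), lambda* = (4.5294)
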